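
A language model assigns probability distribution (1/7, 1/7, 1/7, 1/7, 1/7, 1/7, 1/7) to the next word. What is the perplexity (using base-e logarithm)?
7.0000

Perplexity is e^H (or exp(H) for natural log).

First, H = -Σ p log p = 1.9459 nats
Perplexity = e^1.9459 = 7.0000

Interpretation: The model's uncertainty is equivalent to choosing uniformly among 7.0 options.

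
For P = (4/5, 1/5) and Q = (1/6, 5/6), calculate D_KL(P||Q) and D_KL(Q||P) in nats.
D_KL(P||Q) = 0.9695, D_KL(Q||P) = 0.9278

KL divergence is not symmetric: D_KL(P||Q) ≠ D_KL(Q||P) in general.

D_KL(P||Q) = 0.9695 nats
D_KL(Q||P) = 0.9278 nats

No, they are not equal!

This asymmetry is why KL divergence is not a true distance metric.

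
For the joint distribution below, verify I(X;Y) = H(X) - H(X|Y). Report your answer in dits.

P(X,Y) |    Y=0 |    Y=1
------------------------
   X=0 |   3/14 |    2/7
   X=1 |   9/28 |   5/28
I(X;Y) = 0.0101 dits

Mutual information has multiple equivalent forms:
- I(X;Y) = H(X) - H(X|Y)
- I(X;Y) = H(Y) - H(Y|X)
- I(X;Y) = H(X) + H(Y) - H(X,Y)

Computing all quantities:
H(X) = 0.3010, H(Y) = 0.2999, H(X,Y) = 0.5908
H(X|Y) = 0.2909, H(Y|X) = 0.2898

Verification:
H(X) - H(X|Y) = 0.3010 - 0.2909 = 0.0101
H(Y) - H(Y|X) = 0.2999 - 0.2898 = 0.0101
H(X) + H(Y) - H(X,Y) = 0.3010 + 0.2999 - 0.5908 = 0.0101

All forms give I(X;Y) = 0.0101 dits. ✓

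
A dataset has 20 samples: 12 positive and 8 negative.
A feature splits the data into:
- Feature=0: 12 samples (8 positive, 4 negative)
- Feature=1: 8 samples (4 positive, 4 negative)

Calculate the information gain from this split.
0.0200 bits

Information Gain = H(Y) - H(Y|Feature)

Before split:
P(positive) = 12/20 = 0.6000
H(Y) = 0.9710 bits

After split:
Feature=0: H = 0.9183 bits (weight = 12/20)
Feature=1: H = 1.0000 bits (weight = 8/20)
H(Y|Feature) = (12/20)×0.9183 + (8/20)×1.0000 = 0.9510 bits

Information Gain = 0.9710 - 0.9510 = 0.0200 bits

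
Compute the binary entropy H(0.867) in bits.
0.5656 bits

The binary entropy function is:
H(p) = -p log(p) - (1-p) log(1-p)

H(0.867) = -0.867 × log_2(0.867) - 0.133 × log_2(0.133)
H(0.867) = 0.5656 bits

Note: Binary entropy is maximized at p=0.5 (H=1 bit) and minimized at p=0 or p=1 (H=0).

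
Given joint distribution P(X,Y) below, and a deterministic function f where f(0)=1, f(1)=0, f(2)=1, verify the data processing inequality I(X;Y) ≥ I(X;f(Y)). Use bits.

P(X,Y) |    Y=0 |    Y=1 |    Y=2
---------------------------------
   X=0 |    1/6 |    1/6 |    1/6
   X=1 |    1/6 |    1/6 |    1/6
I(X;Y) = 0.0000, I(X;f(Y)) = 0.0000, inequality holds: 0.0000 ≥ 0.0000

Data Processing Inequality: For any Markov chain X → Y → Z, we have I(X;Y) ≥ I(X;Z).

Here Z = f(Y) is a deterministic function of Y, forming X → Y → Z.

Original I(X;Y) = 0.0000 bits

After applying f:
P(X,Z) where Z=f(Y):
- P(X,Z=0) = P(X,Y=1)
- P(X,Z=1) = P(X,Y=0) + P(X,Y=2)

I(X;Z) = I(X;f(Y)) = 0.0000 bits

Verification: 0.0000 ≥ 0.0000 ✓

Information cannot be created by processing; the function f can only lose information about X.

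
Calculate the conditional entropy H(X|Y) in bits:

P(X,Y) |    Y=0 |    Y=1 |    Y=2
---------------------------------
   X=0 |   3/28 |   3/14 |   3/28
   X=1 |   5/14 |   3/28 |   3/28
0.8713 bits

Using the chain rule: H(X|Y) = H(X,Y) - H(Y)

First, compute H(X,Y) = 2.3878 bits

Marginal P(Y) = (13/28, 9/28, 3/14)
H(Y) = 1.5165 bits

H(X|Y) = H(X,Y) - H(Y) = 2.3878 - 1.5165 = 0.8713 bits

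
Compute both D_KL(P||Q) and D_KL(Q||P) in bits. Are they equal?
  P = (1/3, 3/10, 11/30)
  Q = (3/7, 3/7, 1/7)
D_KL(P||Q) = 0.2234, D_KL(Q||P) = 0.1816

KL divergence is not symmetric: D_KL(P||Q) ≠ D_KL(Q||P) in general.

D_KL(P||Q) = 0.2234 bits
D_KL(Q||P) = 0.1816 bits

No, they are not equal!

This asymmetry is why KL divergence is not a true distance metric.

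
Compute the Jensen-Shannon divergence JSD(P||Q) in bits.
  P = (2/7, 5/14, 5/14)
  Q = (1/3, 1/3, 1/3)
0.0019 bits

Jensen-Shannon divergence is:
JSD(P||Q) = 0.5 × D_KL(P||M) + 0.5 × D_KL(Q||M)
where M = 0.5 × (P + Q) is the mixture distribution.

M = 0.5 × (2/7, 5/14, 5/14) + 0.5 × (1/3, 1/3, 1/3) = (0.309524, 0.345238, 0.345238)

D_KL(P||M) = 0.0019 bits
D_KL(Q||M) = 0.0019 bits

JSD(P||Q) = 0.5 × 0.0019 + 0.5 × 0.0019 = 0.0019 bits

Unlike KL divergence, JSD is symmetric and bounded: 0 ≤ JSD ≤ log(2).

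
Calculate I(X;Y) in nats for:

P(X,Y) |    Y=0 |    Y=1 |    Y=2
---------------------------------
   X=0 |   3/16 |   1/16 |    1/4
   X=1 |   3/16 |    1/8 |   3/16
0.0151 nats

Mutual information: I(X;Y) = H(X) + H(Y) - H(X,Y)

Marginals:
P(X) = (1/2, 1/2), H(X) = 0.6931 nats
P(Y) = (3/8, 3/16, 7/16), H(Y) = 1.0434 nats

Joint entropy: H(X,Y) = 1.7214 nats

I(X;Y) = 0.6931 + 1.0434 - 1.7214 = 0.0151 nats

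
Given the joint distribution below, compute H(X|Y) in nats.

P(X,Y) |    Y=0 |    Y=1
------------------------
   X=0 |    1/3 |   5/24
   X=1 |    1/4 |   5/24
0.6872 nats

Using the chain rule: H(X|Y) = H(X,Y) - H(Y)

First, compute H(X,Y) = 1.3664 nats

Marginal P(Y) = (7/12, 5/12)
H(Y) = 0.6792 nats

H(X|Y) = H(X,Y) - H(Y) = 1.3664 - 0.6792 = 0.6872 nats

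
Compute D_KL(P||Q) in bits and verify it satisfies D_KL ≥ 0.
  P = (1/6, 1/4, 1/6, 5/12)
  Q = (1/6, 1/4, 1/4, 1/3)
0.0366 bits

KL divergence satisfies the Gibbs inequality: D_KL(P||Q) ≥ 0 for all distributions P, Q.

D_KL(P||Q) = Σ p(x) log(p(x)/q(x))
Term by term:
  x=0: 1/6 × log_2[(1/6)/(1/6)] = 0.0000
  x=1: 1/4 × log_2[(1/4)/(1/4)] = 0.0000
  x=2: 1/6 × log_2[(1/6)/(1/4)] = -0.0975
  x=3: 5/12 × log_2[(5/12)/(1/3)] = 0.1341
D_KL(P||Q) = 0.0366 bits

D_KL(P||Q) = 0.0366 ≥ 0 ✓

This non-negativity is a fundamental property: relative entropy cannot be negative because it measures how different Q is from P.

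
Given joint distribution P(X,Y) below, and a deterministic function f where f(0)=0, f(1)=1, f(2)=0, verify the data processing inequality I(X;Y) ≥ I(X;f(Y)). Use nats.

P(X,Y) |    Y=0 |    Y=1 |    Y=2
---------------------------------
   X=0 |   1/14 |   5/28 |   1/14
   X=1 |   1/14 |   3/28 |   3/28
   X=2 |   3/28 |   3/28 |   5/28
I(X;Y) = 0.0331, I(X;f(Y)) = 0.0300, inequality holds: 0.0331 ≥ 0.0300

Data Processing Inequality: For any Markov chain X → Y → Z, we have I(X;Y) ≥ I(X;Z).

Here Z = f(Y) is a deterministic function of Y, forming X → Y → Z.

Original I(X;Y) = 0.0331 nats

After applying f:
P(X,Z) where Z=f(Y):
- P(X,Z=0) = P(X,Y=0) + P(X,Y=2)
- P(X,Z=1) = P(X,Y=1)

I(X;Z) = I(X;f(Y)) = 0.0300 nats

Verification: 0.0331 ≥ 0.0300 ✓

Information cannot be created by processing; the function f can only lose information about X.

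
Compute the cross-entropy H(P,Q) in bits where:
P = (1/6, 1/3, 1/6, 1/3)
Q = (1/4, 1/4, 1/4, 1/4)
2.0000 bits

Cross-entropy: H(P,Q) = -Σ p(x) log q(x)

Alternatively: H(P,Q) = H(P) + D_KL(P||Q)
H(P) = 1.9183 bits
D_KL(P||Q) = 0.0817 bits

H(P,Q) = 1.9183 + 0.0817 = 2.0000 bits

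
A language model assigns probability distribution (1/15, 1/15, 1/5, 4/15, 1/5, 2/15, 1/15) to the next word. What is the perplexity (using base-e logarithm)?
6.0891

Perplexity is e^H (or exp(H) for natural log).

First, H = -Σ p log p = 1.8065 nats
Perplexity = e^1.8065 = 6.0891

Interpretation: The model's uncertainty is equivalent to choosing uniformly among 6.1 options.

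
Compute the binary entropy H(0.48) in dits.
0.3007 dits

The binary entropy function is:
H(p) = -p log(p) - (1-p) log(1-p)

H(0.48) = -0.48 × log_10(0.48) - 0.52 × log_10(0.52)
H(0.48) = 0.3007 dits

Note: Binary entropy is maximized at p=0.5 (H=1 bit) and minimized at p=0 or p=1 (H=0).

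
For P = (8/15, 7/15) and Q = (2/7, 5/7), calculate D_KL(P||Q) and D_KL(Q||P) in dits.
D_KL(P||Q) = 0.0583, D_KL(Q||P) = 0.0546

KL divergence is not symmetric: D_KL(P||Q) ≠ D_KL(Q||P) in general.

D_KL(P||Q) = 0.0583 dits
D_KL(Q||P) = 0.0546 dits

No, they are not equal!

This asymmetry is why KL divergence is not a true distance metric.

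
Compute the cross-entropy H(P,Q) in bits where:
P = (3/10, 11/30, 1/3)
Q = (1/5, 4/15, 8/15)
1.6981 bits

Cross-entropy: H(P,Q) = -Σ p(x) log q(x)

Alternatively: H(P,Q) = H(P) + D_KL(P||Q)
H(P) = 1.5801 bits
D_KL(P||Q) = 0.1179 bits

H(P,Q) = 1.5801 + 0.1179 = 1.6981 bits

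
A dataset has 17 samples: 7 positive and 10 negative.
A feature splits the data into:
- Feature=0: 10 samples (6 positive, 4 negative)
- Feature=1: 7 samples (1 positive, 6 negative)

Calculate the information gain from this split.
0.1626 bits

Information Gain = H(Y) - H(Y|Feature)

Before split:
P(positive) = 7/17 = 0.4118
H(Y) = 0.9774 bits

After split:
Feature=0: H = 0.9710 bits (weight = 10/17)
Feature=1: H = 0.5917 bits (weight = 7/17)
H(Y|Feature) = (10/17)×0.9710 + (7/17)×0.5917 = 0.8148 bits

Information Gain = 0.9774 - 0.8148 = 0.1626 bits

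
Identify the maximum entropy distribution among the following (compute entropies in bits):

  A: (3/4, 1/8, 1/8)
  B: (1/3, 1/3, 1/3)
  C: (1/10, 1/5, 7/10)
B

For a discrete distribution over n outcomes, entropy is maximized by the uniform distribution.

Computing entropies:
H(A) = 1.0613 bits
H(B) = 1.5850 bits
H(C) = 1.1568 bits

The uniform distribution (where all probabilities equal 1/3) achieves the maximum entropy of log_2(3) = 1.5850 bits.

Distribution B has the highest entropy.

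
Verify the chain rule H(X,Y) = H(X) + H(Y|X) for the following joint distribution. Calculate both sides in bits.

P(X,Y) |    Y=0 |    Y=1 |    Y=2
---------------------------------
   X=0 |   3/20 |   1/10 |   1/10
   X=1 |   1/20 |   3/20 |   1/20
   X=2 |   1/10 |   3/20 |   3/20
H(X,Y) = 3.0710, H(X) = 1.5589, H(Y|X) = 1.5121 (all in bits)

Chain rule: H(X,Y) = H(X) + H(Y|X)

Left side — joint entropy directly:
H(X,Y) = -Σ p(x,y) log p(x,y) = 3.0710 bits

Right side — compute H(Y|X) from the conditional distributions:
P(X) = (7/20, 1/4, 2/5), so H(X) = 1.5589 bits
H(Y|X) = Σ_x P(X=x) · H(Y|X=x):
  P(Y|X=0) = (3/7, 2/7, 2/7), H(Y|X=0) = 1.5567, weight P(X=0) = 7/20
  P(Y|X=1) = (1/5, 3/5, 1/5), H(Y|X=1) = 1.3710, weight P(X=1) = 1/4
  P(Y|X=2) = (1/4, 3/8, 3/8), H(Y|X=2) = 1.5613, weight P(X=2) = 2/5
H(Y|X) = 1.5121 bits

H(X) + H(Y|X) = 1.5589 + 1.5121 = 3.0710 bits

Both sides equal 3.0710 bits. ✓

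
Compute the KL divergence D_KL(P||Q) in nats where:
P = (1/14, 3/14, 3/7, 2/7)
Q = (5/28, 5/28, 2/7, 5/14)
0.0836 nats

KL divergence: D_KL(P||Q) = Σ p(x) log(p(x)/q(x))

Computing term by term:
  x=0: 1/14 × log_e[(1/14)/(5/28)] = 1/14 × -0.9163 = -0.0654
  x=1: 3/14 × log_e[(3/14)/(5/28)] = 3/14 × 0.1823 = 0.0391
  x=2: 3/7 × log_e[(3/7)/(2/7)] = 3/7 × 0.4055 = 0.1738
  x=3: 2/7 × log_e[(2/7)/(5/14)] = 2/7 × -0.2231 = -0.0638

D_KL(P||Q) = 0.0836 nats

Note: KL divergence is always non-negative and equals 0 iff P = Q.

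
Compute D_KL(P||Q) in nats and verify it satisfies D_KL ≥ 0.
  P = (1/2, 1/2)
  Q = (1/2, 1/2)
0.0000 nats

KL divergence satisfies the Gibbs inequality: D_KL(P||Q) ≥ 0 for all distributions P, Q.

D_KL(P||Q) = Σ p(x) log(p(x)/q(x))
Term by term:
  x=0: 1/2 × log_e[(1/2)/(1/2)] = 0.0000
  x=1: 1/2 × log_e[(1/2)/(1/2)] = 0.0000
D_KL(P||Q) = 0.0000 nats

D_KL(P||Q) = 0.0000 ≥ 0 ✓

This non-negativity is a fundamental property: relative entropy cannot be negative because it measures how different Q is from P.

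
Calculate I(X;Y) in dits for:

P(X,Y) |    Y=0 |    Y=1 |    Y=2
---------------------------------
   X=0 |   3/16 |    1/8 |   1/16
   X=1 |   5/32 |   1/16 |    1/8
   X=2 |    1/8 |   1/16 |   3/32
0.0107 dits

Mutual information: I(X;Y) = H(X) + H(Y) - H(X,Y)

Marginals:
P(X) = (3/8, 11/32, 9/32), H(X) = 0.4741 dits
P(Y) = (15/32, 1/4, 9/32), H(Y) = 0.4597 dits

Joint entropy: H(X,Y) = 0.9231 dits

I(X;Y) = 0.4741 + 0.4597 - 0.9231 = 0.0107 dits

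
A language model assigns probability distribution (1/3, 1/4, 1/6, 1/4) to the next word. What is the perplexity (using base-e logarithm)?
3.8883

Perplexity is e^H (or exp(H) for natural log).

First, H = -Σ p log p = 1.3580 nats
Perplexity = e^1.3580 = 3.8883

Interpretation: The model's uncertainty is equivalent to choosing uniformly among 3.9 options.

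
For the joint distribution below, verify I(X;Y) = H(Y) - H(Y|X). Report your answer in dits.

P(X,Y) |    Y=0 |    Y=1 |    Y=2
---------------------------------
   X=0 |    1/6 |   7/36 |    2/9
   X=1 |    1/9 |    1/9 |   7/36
I(X;Y) = 0.0018 dits

Mutual information has multiple equivalent forms:
- I(X;Y) = H(X) - H(X|Y)
- I(X;Y) = H(Y) - H(Y|X)
- I(X;Y) = H(X) + H(Y) - H(X,Y)

Computing all quantities:
H(X) = 0.2950, H(Y) = 0.4703, H(X,Y) = 0.7635
H(X|Y) = 0.2932, H(Y|X) = 0.4685

Verification:
H(X) - H(X|Y) = 0.2950 - 0.2932 = 0.0018
H(Y) - H(Y|X) = 0.4703 - 0.4685 = 0.0018
H(X) + H(Y) - H(X,Y) = 0.2950 + 0.4703 - 0.7635 = 0.0018

All forms give I(X;Y) = 0.0018 dits. ✓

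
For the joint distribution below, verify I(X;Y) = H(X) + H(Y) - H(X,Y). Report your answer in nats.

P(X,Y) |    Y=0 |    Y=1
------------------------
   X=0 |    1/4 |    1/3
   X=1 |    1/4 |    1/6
I(X;Y) = 0.0144 nats

Mutual information has multiple equivalent forms:
- I(X;Y) = H(X) - H(X|Y)
- I(X;Y) = H(Y) - H(Y|X)
- I(X;Y) = H(X) + H(Y) - H(X,Y)

Computing all quantities:
H(X) = 0.6792, H(Y) = 0.6931, H(X,Y) = 1.3580
H(X|Y) = 0.6648, H(Y|X) = 0.6788

Verification:
H(X) - H(X|Y) = 0.6792 - 0.6648 = 0.0144
H(Y) - H(Y|X) = 0.6931 - 0.6788 = 0.0144
H(X) + H(Y) - H(X,Y) = 0.6792 + 0.6931 - 1.3580 = 0.0144

All forms give I(X;Y) = 0.0144 nats. ✓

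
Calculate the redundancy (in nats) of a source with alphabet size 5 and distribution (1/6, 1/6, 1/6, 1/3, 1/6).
0.0487 nats

Redundancy measures how far a source is from maximum entropy:
R = H_max - H(X)

Maximum entropy for 5 symbols: H_max = log_e(5) = 1.6094 nats
Actual entropy: H(X) = 1.5607 nats
Redundancy: R = 1.6094 - 1.5607 = 0.0487 nats

This redundancy represents potential for compression: the source could be compressed by 0.0487 nats per symbol.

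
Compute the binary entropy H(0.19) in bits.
0.7015 bits

The binary entropy function is:
H(p) = -p log(p) - (1-p) log(1-p)

H(0.19) = -0.19 × log_2(0.19) - 0.81 × log_2(0.81)
H(0.19) = 0.7015 bits

Note: Binary entropy is maximized at p=0.5 (H=1 bit) and minimized at p=0 or p=1 (H=0).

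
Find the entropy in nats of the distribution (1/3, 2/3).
0.6365 nats

Shannon entropy is H(X) = -Σ p(x) log p(x).

For P = (1/3, 2/3):
H = -1/3 × log_e(1/3) -2/3 × log_e(2/3)
H = 0.6365 nats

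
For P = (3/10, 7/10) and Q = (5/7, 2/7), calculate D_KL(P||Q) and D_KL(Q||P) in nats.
D_KL(P||Q) = 0.3670, D_KL(Q||P) = 0.3636

KL divergence is not symmetric: D_KL(P||Q) ≠ D_KL(Q||P) in general.

D_KL(P||Q) = 0.3670 nats
D_KL(Q||P) = 0.3636 nats

No, they are not equal!

This asymmetry is why KL divergence is not a true distance metric.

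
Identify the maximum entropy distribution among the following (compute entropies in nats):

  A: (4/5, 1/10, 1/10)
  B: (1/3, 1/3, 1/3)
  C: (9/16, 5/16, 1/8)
B

For a discrete distribution over n outcomes, entropy is maximized by the uniform distribution.

Computing entropies:
H(A) = 0.6390 nats
H(B) = 1.0986 nats
H(C) = 0.9471 nats

The uniform distribution (where all probabilities equal 1/3) achieves the maximum entropy of log_e(3) = 1.0986 nats.

Distribution B has the highest entropy.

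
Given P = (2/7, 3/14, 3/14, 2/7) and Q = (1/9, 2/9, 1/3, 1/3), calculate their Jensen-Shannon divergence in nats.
0.0274 nats

Jensen-Shannon divergence is:
JSD(P||Q) = 0.5 × D_KL(P||M) + 0.5 × D_KL(Q||M)
where M = 0.5 × (P + Q) is the mixture distribution.

M = 0.5 × (2/7, 3/14, 3/14, 2/7) + 0.5 × (1/9, 2/9, 1/3, 1/3) = (0.198413, 0.218254, 0.27381, 0.309524)

D_KL(P||M) = 0.0249 nats
D_KL(Q||M) = 0.0299 nats

JSD(P||Q) = 0.5 × 0.0249 + 0.5 × 0.0299 = 0.0274 nats

Unlike KL divergence, JSD is symmetric and bounded: 0 ≤ JSD ≤ log(2).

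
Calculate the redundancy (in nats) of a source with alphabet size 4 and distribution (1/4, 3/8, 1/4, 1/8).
0.0654 nats

Redundancy measures how far a source is from maximum entropy:
R = H_max - H(X)

Maximum entropy for 4 symbols: H_max = log_e(4) = 1.3863 nats
Actual entropy: H(X) = 1.3209 nats
Redundancy: R = 1.3863 - 1.3209 = 0.0654 nats

This redundancy represents potential for compression: the source could be compressed by 0.0654 nats per symbol.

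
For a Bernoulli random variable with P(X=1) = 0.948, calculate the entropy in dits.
0.0888 dits

The binary entropy function is:
H(p) = -p log(p) - (1-p) log(1-p)

H(0.948) = -0.948 × log_10(0.948) - 0.052 × log_10(0.052)
H(0.948) = 0.0888 dits

Note: Binary entropy is maximized at p=0.5 (H=1 bit) and minimized at p=0 or p=1 (H=0).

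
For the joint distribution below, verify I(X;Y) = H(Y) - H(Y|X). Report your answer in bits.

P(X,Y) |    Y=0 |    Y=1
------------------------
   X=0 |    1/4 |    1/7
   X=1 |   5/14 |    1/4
I(X;Y) = 0.0017 bits

Mutual information has multiple equivalent forms:
- I(X;Y) = H(X) - H(X|Y)
- I(X;Y) = H(Y) - H(Y|X)
- I(X;Y) = H(X) + H(Y) - H(X,Y)

Computing all quantities:
H(X) = 0.9666, H(Y) = 0.9666, H(X,Y) = 1.9316
H(X|Y) = 0.9649, H(Y|X) = 0.9649

Verification:
H(X) - H(X|Y) = 0.9666 - 0.9649 = 0.0017
H(Y) - H(Y|X) = 0.9666 - 0.9649 = 0.0017
H(X) + H(Y) - H(X,Y) = 0.9666 + 0.9666 - 1.9316 = 0.0017

All forms give I(X;Y) = 0.0017 bits. ✓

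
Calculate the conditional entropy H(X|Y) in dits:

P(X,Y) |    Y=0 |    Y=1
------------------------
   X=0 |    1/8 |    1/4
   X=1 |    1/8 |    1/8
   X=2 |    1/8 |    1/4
0.4653 dits

Using the chain rule: H(X|Y) = H(X,Y) - H(Y)

First, compute H(X,Y) = 0.7526 dits

Marginal P(Y) = (3/8, 5/8)
H(Y) = 0.2873 dits

H(X|Y) = H(X,Y) - H(Y) = 0.7526 - 0.2873 = 0.4653 dits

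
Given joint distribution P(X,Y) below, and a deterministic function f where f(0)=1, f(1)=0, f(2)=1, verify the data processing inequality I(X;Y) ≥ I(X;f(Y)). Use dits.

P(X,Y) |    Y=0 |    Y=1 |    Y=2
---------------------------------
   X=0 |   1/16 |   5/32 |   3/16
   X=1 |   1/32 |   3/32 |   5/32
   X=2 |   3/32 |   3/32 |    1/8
I(X;Y) = 0.0091, I(X;f(Y)) = 0.0013, inequality holds: 0.0091 ≥ 0.0013

Data Processing Inequality: For any Markov chain X → Y → Z, we have I(X;Y) ≥ I(X;Z).

Here Z = f(Y) is a deterministic function of Y, forming X → Y → Z.

Original I(X;Y) = 0.0091 dits

After applying f:
P(X,Z) where Z=f(Y):
- P(X,Z=0) = P(X,Y=1)
- P(X,Z=1) = P(X,Y=0) + P(X,Y=2)

I(X;Z) = I(X;f(Y)) = 0.0013 dits

Verification: 0.0091 ≥ 0.0013 ✓

Information cannot be created by processing; the function f can only lose information about X.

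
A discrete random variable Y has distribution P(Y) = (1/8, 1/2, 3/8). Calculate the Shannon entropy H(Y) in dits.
0.4231 dits

Shannon entropy is H(X) = -Σ p(x) log p(x).

For P = (1/8, 1/2, 3/8):
H = -1/8 × log_10(1/8) -1/2 × log_10(1/2) -3/8 × log_10(3/8)
H = 0.4231 dits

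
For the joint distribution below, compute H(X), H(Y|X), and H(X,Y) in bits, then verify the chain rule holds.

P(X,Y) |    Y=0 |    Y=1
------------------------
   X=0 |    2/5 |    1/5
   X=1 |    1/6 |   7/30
H(X,Y) = 1.9139, H(X) = 0.9710, H(Y|X) = 0.9429 (all in bits)

Chain rule: H(X,Y) = H(X) + H(Y|X)

Left side — joint entropy directly:
H(X,Y) = -Σ p(x,y) log p(x,y) = 1.9139 bits

Right side — compute H(Y|X) from the conditional distributions:
P(X) = (3/5, 2/5), so H(X) = 0.9710 bits
H(Y|X) = Σ_x P(X=x) · H(Y|X=x):
  P(Y|X=0) = (2/3, 1/3), H(Y|X=0) = 0.9183, weight P(X=0) = 3/5
  P(Y|X=1) = (5/12, 7/12), H(Y|X=1) = 0.9799, weight P(X=1) = 2/5
H(Y|X) = 0.9429 bits

H(X) + H(Y|X) = 0.9710 + 0.9429 = 1.9139 bits

Both sides equal 1.9139 bits. ✓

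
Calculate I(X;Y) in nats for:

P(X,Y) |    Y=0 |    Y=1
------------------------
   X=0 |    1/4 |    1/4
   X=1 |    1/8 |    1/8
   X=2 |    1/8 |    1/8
0.0000 nats

Mutual information: I(X;Y) = H(X) + H(Y) - H(X,Y)

Marginals:
P(X) = (1/2, 1/4, 1/4), H(X) = 1.0397 nats
P(Y) = (1/2, 1/2), H(Y) = 0.6931 nats

Joint entropy: H(X,Y) = 1.7329 nats

I(X;Y) = 1.0397 + 0.6931 - 1.7329 = 0.0000 nats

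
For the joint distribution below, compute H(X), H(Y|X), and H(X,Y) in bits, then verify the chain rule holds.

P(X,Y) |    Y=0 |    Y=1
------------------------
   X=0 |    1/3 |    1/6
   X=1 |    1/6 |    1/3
H(X,Y) = 1.9183, H(X) = 1.0000, H(Y|X) = 0.9183 (all in bits)

Chain rule: H(X,Y) = H(X) + H(Y|X)

Left side — joint entropy directly:
H(X,Y) = -Σ p(x,y) log p(x,y) = 1.9183 bits

Right side — compute H(Y|X) from the conditional distributions:
P(X) = (1/2, 1/2), so H(X) = 1.0000 bits
H(Y|X) = Σ_x P(X=x) · H(Y|X=x):
  P(Y|X=0) = (2/3, 1/3), H(Y|X=0) = 0.9183, weight P(X=0) = 1/2
  P(Y|X=1) = (1/3, 2/3), H(Y|X=1) = 0.9183, weight P(X=1) = 1/2
H(Y|X) = 0.9183 bits

H(X) + H(Y|X) = 1.0000 + 0.9183 = 1.9183 bits

Both sides equal 1.9183 bits. ✓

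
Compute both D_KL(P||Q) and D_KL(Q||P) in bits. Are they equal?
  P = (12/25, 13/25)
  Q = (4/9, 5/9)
D_KL(P||Q) = 0.0037, D_KL(Q||P) = 0.0037

KL divergence is not symmetric: D_KL(P||Q) ≠ D_KL(Q||P) in general.

D_KL(P||Q) = 0.0037 bits
D_KL(Q||P) = 0.0037 bits

In this case they happen to be equal (to 4 decimal places).

This asymmetry is why KL divergence is not a true distance metric.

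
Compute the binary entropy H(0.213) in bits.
0.7472 bits

The binary entropy function is:
H(p) = -p log(p) - (1-p) log(1-p)

H(0.213) = -0.213 × log_2(0.213) - 0.787 × log_2(0.787)
H(0.213) = 0.7472 bits

Note: Binary entropy is maximized at p=0.5 (H=1 bit) and minimized at p=0 or p=1 (H=0).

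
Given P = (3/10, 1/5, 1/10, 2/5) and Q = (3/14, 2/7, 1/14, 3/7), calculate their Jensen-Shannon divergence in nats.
0.0088 nats

Jensen-Shannon divergence is:
JSD(P||Q) = 0.5 × D_KL(P||M) + 0.5 × D_KL(Q||M)
where M = 0.5 × (P + Q) is the mixture distribution.

M = 0.5 × (3/10, 1/5, 1/10, 2/5) + 0.5 × (3/14, 2/7, 1/14, 3/7) = (9/35, 0.242857, 3/35, 0.414286)

D_KL(P||M) = 0.0088 nats
D_KL(Q||M) = 0.0089 nats

JSD(P||Q) = 0.5 × 0.0088 + 0.5 × 0.0089 = 0.0088 nats

Unlike KL divergence, JSD is symmetric and bounded: 0 ≤ JSD ≤ log(2).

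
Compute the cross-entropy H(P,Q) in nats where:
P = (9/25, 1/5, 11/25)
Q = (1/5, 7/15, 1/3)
1.2152 nats

Cross-entropy: H(P,Q) = -Σ p(x) log q(x)

Alternatively: H(P,Q) = H(P) + D_KL(P||Q)
H(P) = 1.0509 nats
D_KL(P||Q) = 0.1643 nats

H(P,Q) = 1.0509 + 0.1643 = 1.2152 nats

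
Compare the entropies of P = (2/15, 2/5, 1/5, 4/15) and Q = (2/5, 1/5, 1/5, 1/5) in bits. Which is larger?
Q

Computing entropies in bits:
H(P) = 1.8892
H(Q) = 1.9219

Distribution Q has higher entropy.

Intuition: The distribution closer to uniform (more spread out) has higher entropy.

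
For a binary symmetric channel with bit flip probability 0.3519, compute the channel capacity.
0.0642 bits

For a binary symmetric channel (BSC) with error probability p:
Capacity C = 1 - H(p) bits per symbol

where H(p) = -p log₂(p) - (1-p) log₂(1-p) is the binary entropy function.

H(0.3519) = 0.9358 bits
C = 1 - 0.9358 = 0.0642 bits per symbol

This means we can reliably transmit up to 0.0642 bits of information per channel use.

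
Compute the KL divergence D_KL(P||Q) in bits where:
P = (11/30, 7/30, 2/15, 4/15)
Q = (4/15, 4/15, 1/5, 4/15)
0.0455 bits

KL divergence: D_KL(P||Q) = Σ p(x) log(p(x)/q(x))

Computing term by term:
  x=0: 11/30 × log_2[(11/30)/(4/15)] = 11/30 × 0.4594 = 0.1685
  x=1: 7/30 × log_2[(7/30)/(4/15)] = 7/30 × -0.1926 = -0.0450
  x=2: 2/15 × log_2[(2/15)/(1/5)] = 2/15 × -0.5850 = -0.0780
  x=3: 4/15 × log_2[(4/15)/(4/15)] = 4/15 × 0.0000 = 0.0000

D_KL(P||Q) = 0.0455 bits

Note: KL divergence is always non-negative and equals 0 iff P = Q.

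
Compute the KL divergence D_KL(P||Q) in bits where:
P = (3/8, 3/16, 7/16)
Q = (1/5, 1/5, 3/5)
0.1233 bits

KL divergence: D_KL(P||Q) = Σ p(x) log(p(x)/q(x))

Computing term by term:
  x=0: 3/8 × log_2[(3/8)/(1/5)] = 3/8 × 0.9069 = 0.3401
  x=1: 3/16 × log_2[(3/16)/(1/5)] = 3/16 × -0.0931 = -0.0175
  x=2: 7/16 × log_2[(7/16)/(3/5)] = 7/16 × -0.4557 = -0.1994

D_KL(P||Q) = 0.1233 bits

Note: KL divergence is always non-negative and equals 0 iff P = Q.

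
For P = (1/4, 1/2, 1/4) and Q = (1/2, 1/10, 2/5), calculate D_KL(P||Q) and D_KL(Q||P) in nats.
D_KL(P||Q) = 0.5139, D_KL(Q||P) = 0.3736

KL divergence is not symmetric: D_KL(P||Q) ≠ D_KL(Q||P) in general.

D_KL(P||Q) = 0.5139 nats
D_KL(Q||P) = 0.3736 nats

No, they are not equal!

This asymmetry is why KL divergence is not a true distance metric.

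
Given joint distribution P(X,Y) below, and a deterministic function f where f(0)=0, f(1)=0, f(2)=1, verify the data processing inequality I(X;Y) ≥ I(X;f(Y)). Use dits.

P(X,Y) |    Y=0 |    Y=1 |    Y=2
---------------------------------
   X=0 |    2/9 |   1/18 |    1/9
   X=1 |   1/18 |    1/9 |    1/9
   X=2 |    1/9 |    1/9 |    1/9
I(X;Y) = 0.0254, I(X;f(Y)) = 0.0021, inequality holds: 0.0254 ≥ 0.0021

Data Processing Inequality: For any Markov chain X → Y → Z, we have I(X;Y) ≥ I(X;Z).

Here Z = f(Y) is a deterministic function of Y, forming X → Y → Z.

Original I(X;Y) = 0.0254 dits

After applying f:
P(X,Z) where Z=f(Y):
- P(X,Z=0) = P(X,Y=0) + P(X,Y=1)
- P(X,Z=1) = P(X,Y=2)

I(X;Z) = I(X;f(Y)) = 0.0021 dits

Verification: 0.0254 ≥ 0.0021 ✓

Information cannot be created by processing; the function f can only lose information about X.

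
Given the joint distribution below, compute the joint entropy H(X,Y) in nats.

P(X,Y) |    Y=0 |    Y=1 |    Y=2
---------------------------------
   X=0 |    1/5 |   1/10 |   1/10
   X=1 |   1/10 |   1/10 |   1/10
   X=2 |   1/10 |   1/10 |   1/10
2.1640 nats

Joint entropy is H(X,Y) = -Σ_{x,y} p(x,y) log p(x,y).

Summing over all non-zero entries:
H(X,Y) = -[1/5·log_e(1/5) + 1/10·log_e(1/10) + 1/10·log_e(1/10) + 1/10·log_e(1/10) + 1/10·log_e(1/10) + 1/10·log_e(1/10) + 1/10·log_e(1/10) + 1/10·log_e(1/10) + 1/10·log_e(1/10)]
H(X,Y) = 2.1640 nats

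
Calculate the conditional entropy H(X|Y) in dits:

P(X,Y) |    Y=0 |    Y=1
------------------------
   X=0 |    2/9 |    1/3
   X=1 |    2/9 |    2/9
0.2962 dits

Using the chain rule: H(X|Y) = H(X,Y) - H(Y)

First, compute H(X,Y) = 0.5945 dits

Marginal P(Y) = (4/9, 5/9)
H(Y) = 0.2983 dits

H(X|Y) = H(X,Y) - H(Y) = 0.5945 - 0.2983 = 0.2962 dits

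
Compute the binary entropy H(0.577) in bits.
0.9828 bits

The binary entropy function is:
H(p) = -p log(p) - (1-p) log(1-p)

H(0.577) = -0.577 × log_2(0.577) - 0.423 × log_2(0.423)
H(0.577) = 0.9828 bits

Note: Binary entropy is maximized at p=0.5 (H=1 bit) and minimized at p=0 or p=1 (H=0).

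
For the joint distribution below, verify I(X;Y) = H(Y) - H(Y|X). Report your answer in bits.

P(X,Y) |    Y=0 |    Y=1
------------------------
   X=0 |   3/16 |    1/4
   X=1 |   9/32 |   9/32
I(X;Y) = 0.0036 bits

Mutual information has multiple equivalent forms:
- I(X;Y) = H(X) - H(X|Y)
- I(X;Y) = H(Y) - H(Y|X)
- I(X;Y) = H(X) + H(Y) - H(X,Y)

Computing all quantities:
H(X) = 0.9887, H(Y) = 0.9972, H(X,Y) = 1.9822
H(X|Y) = 0.9851, H(Y|X) = 0.9935

Verification:
H(X) - H(X|Y) = 0.9887 - 0.9851 = 0.0036
H(Y) - H(Y|X) = 0.9972 - 0.9935 = 0.0036
H(X) + H(Y) - H(X,Y) = 0.9887 + 0.9972 - 1.9822 = 0.0036

All forms give I(X;Y) = 0.0036 bits. ✓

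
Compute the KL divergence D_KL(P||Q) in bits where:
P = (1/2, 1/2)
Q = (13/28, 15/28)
0.0037 bits

KL divergence: D_KL(P||Q) = Σ p(x) log(p(x)/q(x))

Computing term by term:
  x=0: 1/2 × log_2[(1/2)/(13/28)] = 1/2 × 0.1069 = 0.0535
  x=1: 1/2 × log_2[(1/2)/(15/28)] = 1/2 × -0.0995 = -0.0498

D_KL(P||Q) = 0.0037 bits

Note: KL divergence is always non-negative and equals 0 iff P = Q.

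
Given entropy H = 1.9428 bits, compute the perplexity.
3.8445

Perplexity is 2^H (or exp(H) for natural log).

H = 1.9428 bits
Perplexity = 2^1.9428 = 3.8445

Interpretation: The model's uncertainty is equivalent to choosing uniformly among 3.8 options.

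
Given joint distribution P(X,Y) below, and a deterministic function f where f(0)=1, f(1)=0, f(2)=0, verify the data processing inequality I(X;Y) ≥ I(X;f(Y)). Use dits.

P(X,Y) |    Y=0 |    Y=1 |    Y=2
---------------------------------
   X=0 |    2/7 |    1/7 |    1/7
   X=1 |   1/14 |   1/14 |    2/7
I(X;Y) = 0.0413, I(X;f(Y)) = 0.0272, inequality holds: 0.0413 ≥ 0.0272

Data Processing Inequality: For any Markov chain X → Y → Z, we have I(X;Y) ≥ I(X;Z).

Here Z = f(Y) is a deterministic function of Y, forming X → Y → Z.

Original I(X;Y) = 0.0413 dits

After applying f:
P(X,Z) where Z=f(Y):
- P(X,Z=0) = P(X,Y=1) + P(X,Y=2)
- P(X,Z=1) = P(X,Y=0)

I(X;Z) = I(X;f(Y)) = 0.0272 dits

Verification: 0.0413 ≥ 0.0272 ✓

Information cannot be created by processing; the function f can only lose information about X.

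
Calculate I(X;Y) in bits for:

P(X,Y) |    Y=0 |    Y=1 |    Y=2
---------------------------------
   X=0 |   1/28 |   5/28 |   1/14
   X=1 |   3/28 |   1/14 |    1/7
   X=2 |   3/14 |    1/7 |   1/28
0.1776 bits

Mutual information: I(X;Y) = H(X) + H(Y) - H(X,Y)

Marginals:
P(X) = (2/7, 9/28, 11/28), H(X) = 1.5722 bits
P(Y) = (5/14, 11/28, 1/4), H(Y) = 1.5601 bits

Joint entropy: H(X,Y) = 2.9547 bits

I(X;Y) = 1.5722 + 1.5601 - 2.9547 = 0.1776 bits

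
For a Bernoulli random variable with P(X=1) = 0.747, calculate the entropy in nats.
0.5656 nats

The binary entropy function is:
H(p) = -p log(p) - (1-p) log(1-p)

H(0.747) = -0.747 × log_e(0.747) - 0.253 × log_e(0.253)
H(0.747) = 0.5656 nats

Note: Binary entropy is maximized at p=0.5 (H=1 bit) and minimized at p=0 or p=1 (H=0).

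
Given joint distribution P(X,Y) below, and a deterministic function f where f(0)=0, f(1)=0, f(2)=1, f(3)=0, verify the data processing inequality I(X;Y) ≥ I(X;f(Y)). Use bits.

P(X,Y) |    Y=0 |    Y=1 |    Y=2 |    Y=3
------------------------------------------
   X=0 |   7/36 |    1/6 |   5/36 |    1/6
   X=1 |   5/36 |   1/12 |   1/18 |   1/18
I(X;Y) = 0.0140, I(X;f(Y)) = 0.0018, inequality holds: 0.0140 ≥ 0.0018

Data Processing Inequality: For any Markov chain X → Y → Z, we have I(X;Y) ≥ I(X;Z).

Here Z = f(Y) is a deterministic function of Y, forming X → Y → Z.

Original I(X;Y) = 0.0140 bits

After applying f:
P(X,Z) where Z=f(Y):
- P(X,Z=0) = P(X,Y=0) + P(X,Y=1) + P(X,Y=3)
- P(X,Z=1) = P(X,Y=2)

I(X;Z) = I(X;f(Y)) = 0.0018 bits

Verification: 0.0140 ≥ 0.0018 ✓

Information cannot be created by processing; the function f can only lose information about X.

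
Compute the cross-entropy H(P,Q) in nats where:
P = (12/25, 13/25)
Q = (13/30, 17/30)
0.6968 nats

Cross-entropy: H(P,Q) = -Σ p(x) log q(x)

Alternatively: H(P,Q) = H(P) + D_KL(P||Q)
H(P) = 0.6923 nats
D_KL(P||Q) = 0.0044 nats

H(P,Q) = 0.6923 + 0.0044 = 0.6968 nats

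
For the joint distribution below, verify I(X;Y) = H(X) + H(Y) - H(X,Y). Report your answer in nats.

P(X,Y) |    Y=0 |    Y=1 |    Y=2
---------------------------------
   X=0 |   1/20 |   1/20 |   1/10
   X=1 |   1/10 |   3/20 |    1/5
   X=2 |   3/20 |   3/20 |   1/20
I(X;Y) = 0.0593 nats

Mutual information has multiple equivalent forms:
- I(X;Y) = H(X) - H(X|Y)
- I(X;Y) = H(Y) - H(Y|X)
- I(X;Y) = H(X) + H(Y) - H(X,Y)

Computing all quantities:
H(X) = 1.0487, H(Y) = 1.0961, H(X,Y) = 2.0855
H(X|Y) = 0.9894, H(Y|X) = 1.0368

Verification:
H(X) - H(X|Y) = 1.0487 - 0.9894 = 0.0593
H(Y) - H(Y|X) = 1.0961 - 1.0368 = 0.0593
H(X) + H(Y) - H(X,Y) = 1.0487 + 1.0961 - 2.0855 = 0.0593

All forms give I(X;Y) = 0.0593 nats. ✓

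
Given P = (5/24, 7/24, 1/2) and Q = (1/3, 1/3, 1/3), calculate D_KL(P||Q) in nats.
0.0659 nats

KL divergence: D_KL(P||Q) = Σ p(x) log(p(x)/q(x))

Computing term by term:
  x=0: 5/24 × log_e[(5/24)/(1/3)] = 5/24 × -0.4700 = -0.0979
  x=1: 7/24 × log_e[(7/24)/(1/3)] = 7/24 × -0.1335 = -0.0389
  x=2: 1/2 × log_e[(1/2)/(1/3)] = 1/2 × 0.4055 = 0.2027

D_KL(P||Q) = 0.0659 nats

Note: KL divergence is always non-negative and equals 0 iff P = Q.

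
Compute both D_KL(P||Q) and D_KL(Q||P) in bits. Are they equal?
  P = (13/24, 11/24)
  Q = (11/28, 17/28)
D_KL(P||Q) = 0.0651, D_KL(Q||P) = 0.0642

KL divergence is not symmetric: D_KL(P||Q) ≠ D_KL(Q||P) in general.

D_KL(P||Q) = 0.0651 bits
D_KL(Q||P) = 0.0642 bits

No, they are not equal!

This asymmetry is why KL divergence is not a true distance metric.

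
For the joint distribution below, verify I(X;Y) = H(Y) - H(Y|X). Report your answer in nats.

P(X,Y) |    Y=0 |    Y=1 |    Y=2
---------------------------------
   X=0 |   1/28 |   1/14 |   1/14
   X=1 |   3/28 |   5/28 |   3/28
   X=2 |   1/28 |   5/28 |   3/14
I(X;Y) = 0.0366 nats

Mutual information has multiple equivalent forms:
- I(X;Y) = H(X) - H(X|Y)
- I(X;Y) = H(Y) - H(Y|X)
- I(X;Y) = H(X) + H(Y) - H(X,Y)

Computing all quantities:
H(X) = 1.0378, H(Y) = 1.0378, H(X,Y) = 2.0390
H(X|Y) = 1.0012, H(Y|X) = 1.0012

Verification:
H(X) - H(X|Y) = 1.0378 - 1.0012 = 0.0366
H(Y) - H(Y|X) = 1.0378 - 1.0012 = 0.0366
H(X) + H(Y) - H(X,Y) = 1.0378 + 1.0378 - 2.0390 = 0.0366

All forms give I(X;Y) = 0.0366 nats. ✓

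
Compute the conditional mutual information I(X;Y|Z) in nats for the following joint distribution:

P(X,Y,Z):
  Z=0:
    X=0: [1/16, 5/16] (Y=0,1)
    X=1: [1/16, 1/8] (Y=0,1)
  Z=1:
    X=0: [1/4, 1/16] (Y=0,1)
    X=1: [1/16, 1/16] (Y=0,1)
0.0284 nats

Conditional mutual information: I(X;Y|Z) = H(X|Z) + H(Y|Z) - H(X,Y|Z)

H(Z) = 0.6853
H(X,Z) = 1.3051 → H(X|Z) = 0.6198
H(Y,Z) = 1.2450 → H(Y|Z) = 0.5597
H(X,Y,Z) = 1.8364 → H(X,Y|Z) = 1.1511

I(X;Y|Z) = 0.6198 + 0.5597 - 1.1511 = 0.0284 nats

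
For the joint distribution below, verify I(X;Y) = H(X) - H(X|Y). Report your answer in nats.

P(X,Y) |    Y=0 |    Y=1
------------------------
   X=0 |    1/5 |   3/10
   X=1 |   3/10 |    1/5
I(X;Y) = 0.0201 nats

Mutual information has multiple equivalent forms:
- I(X;Y) = H(X) - H(X|Y)
- I(X;Y) = H(Y) - H(Y|X)
- I(X;Y) = H(X) + H(Y) - H(X,Y)

Computing all quantities:
H(X) = 0.6931, H(Y) = 0.6931, H(X,Y) = 1.3662
H(X|Y) = 0.6730, H(Y|X) = 0.6730

Verification:
H(X) - H(X|Y) = 0.6931 - 0.6730 = 0.0201
H(Y) - H(Y|X) = 0.6931 - 0.6730 = 0.0201
H(X) + H(Y) - H(X,Y) = 0.6931 + 0.6931 - 1.3662 = 0.0201

All forms give I(X;Y) = 0.0201 nats. ✓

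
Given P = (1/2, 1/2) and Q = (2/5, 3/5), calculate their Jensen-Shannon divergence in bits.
0.0073 bits

Jensen-Shannon divergence is:
JSD(P||Q) = 0.5 × D_KL(P||M) + 0.5 × D_KL(Q||M)
where M = 0.5 × (P + Q) is the mixture distribution.

M = 0.5 × (1/2, 1/2) + 0.5 × (2/5, 3/5) = (9/20, 11/20)

D_KL(P||M) = 0.0072 bits
D_KL(Q||M) = 0.0073 bits

JSD(P||Q) = 0.5 × 0.0072 + 0.5 × 0.0073 = 0.0073 bits

Unlike KL divergence, JSD is symmetric and bounded: 0 ≤ JSD ≤ log(2).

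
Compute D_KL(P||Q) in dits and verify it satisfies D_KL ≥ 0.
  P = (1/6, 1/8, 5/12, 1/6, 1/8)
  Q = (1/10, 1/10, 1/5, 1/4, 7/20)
0.0967 dits

KL divergence satisfies the Gibbs inequality: D_KL(P||Q) ≥ 0 for all distributions P, Q.

D_KL(P||Q) = Σ p(x) log(p(x)/q(x))
Term by term:
  x=0: 1/6 × log_10[(1/6)/(1/10)] = 0.0370
  x=1: 1/8 × log_10[(1/8)/(1/10)] = 0.0121
  x=2: 5/12 × log_10[(5/12)/(1/5)] = 0.1328
  x=3: 1/6 × log_10[(1/6)/(1/4)] = -0.0293
  x=4: 1/8 × log_10[(1/8)/(7/20)] = -0.0559
D_KL(P||Q) = 0.0967 dits

D_KL(P||Q) = 0.0967 ≥ 0 ✓

This non-negativity is a fundamental property: relative entropy cannot be negative because it measures how different Q is from P.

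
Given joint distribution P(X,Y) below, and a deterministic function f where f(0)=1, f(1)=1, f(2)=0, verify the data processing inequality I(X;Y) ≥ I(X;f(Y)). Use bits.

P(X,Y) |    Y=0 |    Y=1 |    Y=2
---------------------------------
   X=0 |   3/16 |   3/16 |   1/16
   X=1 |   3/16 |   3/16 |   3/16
I(X;Y) = 0.0359, I(X;f(Y)) = 0.0359, inequality holds: 0.0359 ≥ 0.0359

Data Processing Inequality: For any Markov chain X → Y → Z, we have I(X;Y) ≥ I(X;Z).

Here Z = f(Y) is a deterministic function of Y, forming X → Y → Z.

Original I(X;Y) = 0.0359 bits

After applying f:
P(X,Z) where Z=f(Y):
- P(X,Z=0) = P(X,Y=2)
- P(X,Z=1) = P(X,Y=0) + P(X,Y=1)

I(X;Z) = I(X;f(Y)) = 0.0359 bits

Verification: 0.0359 ≥ 0.0359 ✓

Information cannot be created by processing; the function f can only lose information about X.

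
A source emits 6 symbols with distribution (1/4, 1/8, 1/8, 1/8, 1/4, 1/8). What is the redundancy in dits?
0.0256 dits

Redundancy measures how far a source is from maximum entropy:
R = H_max - H(X)

Maximum entropy for 6 symbols: H_max = log_10(6) = 0.7782 dits
Actual entropy: H(X) = 0.7526 dits
Redundancy: R = 0.7782 - 0.7526 = 0.0256 dits

This redundancy represents potential for compression: the source could be compressed by 0.0256 dits per symbol.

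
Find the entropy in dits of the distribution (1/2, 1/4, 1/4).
0.4515 dits

Shannon entropy is H(X) = -Σ p(x) log p(x).

For P = (1/2, 1/4, 1/4):
H = -1/2 × log_10(1/2) -1/4 × log_10(1/4) -1/4 × log_10(1/4)
H = 0.4515 dits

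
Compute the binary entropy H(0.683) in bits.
0.9011 bits

The binary entropy function is:
H(p) = -p log(p) - (1-p) log(1-p)

H(0.683) = -0.683 × log_2(0.683) - 0.317 × log_2(0.317)
H(0.683) = 0.9011 bits

Note: Binary entropy is maximized at p=0.5 (H=1 bit) and minimized at p=0 or p=1 (H=0).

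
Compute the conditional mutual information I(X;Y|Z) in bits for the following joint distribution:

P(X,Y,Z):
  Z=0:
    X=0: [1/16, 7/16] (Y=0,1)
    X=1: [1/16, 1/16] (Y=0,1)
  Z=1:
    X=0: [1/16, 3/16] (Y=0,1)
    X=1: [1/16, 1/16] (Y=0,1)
0.0710 bits

Conditional mutual information: I(X;Y|Z) = H(X|Z) + H(Y|Z) - H(X,Y|Z)

H(Z) = 0.9544
H(X,Z) = 1.7500 → H(X|Z) = 0.7956
H(Y,Z) = 1.7500 → H(Y|Z) = 0.7956
H(X,Y,Z) = 2.4746 → H(X,Y|Z) = 1.5202

I(X;Y|Z) = 0.7956 + 0.7956 - 1.5202 = 0.0710 bits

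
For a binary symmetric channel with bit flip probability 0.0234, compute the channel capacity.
0.8399 bits

For a binary symmetric channel (BSC) with error probability p:
Capacity C = 1 - H(p) bits per symbol

where H(p) = -p log₂(p) - (1-p) log₂(1-p) is the binary entropy function.

H(0.0234) = 0.1601 bits
C = 1 - 0.1601 = 0.8399 bits per symbol

This means we can reliably transmit up to 0.8399 bits of information per channel use.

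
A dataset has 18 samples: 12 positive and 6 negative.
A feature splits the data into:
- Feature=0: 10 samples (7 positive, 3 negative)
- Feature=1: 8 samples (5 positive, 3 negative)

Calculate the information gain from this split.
0.0045 bits

Information Gain = H(Y) - H(Y|Feature)

Before split:
P(positive) = 12/18 = 0.6667
H(Y) = 0.9183 bits

After split:
Feature=0: H = 0.8813 bits (weight = 10/18)
Feature=1: H = 0.9544 bits (weight = 8/18)
H(Y|Feature) = (10/18)×0.8813 + (8/18)×0.9544 = 0.9138 bits

Information Gain = 0.9183 - 0.9138 = 0.0045 bits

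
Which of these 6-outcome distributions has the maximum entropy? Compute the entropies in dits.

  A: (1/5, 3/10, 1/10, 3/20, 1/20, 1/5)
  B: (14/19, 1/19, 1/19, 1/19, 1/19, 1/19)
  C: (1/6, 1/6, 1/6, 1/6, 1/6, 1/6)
C

For a discrete distribution over n outcomes, entropy is maximized by the uniform distribution.

Computing entropies:
H(A) = 0.7251 dits
H(B) = 0.4342 dits
H(C) = 0.7782 dits

The uniform distribution (where all probabilities equal 1/6) achieves the maximum entropy of log_10(6) = 0.7782 dits.

Distribution C has the highest entropy.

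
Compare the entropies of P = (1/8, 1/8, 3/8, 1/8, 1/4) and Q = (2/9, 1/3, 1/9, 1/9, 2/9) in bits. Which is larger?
Q

Computing entropies in bits:
H(P) = 2.1556
H(Q) = 2.1972

Distribution Q has higher entropy.

Intuition: The distribution closer to uniform (more spread out) has higher entropy.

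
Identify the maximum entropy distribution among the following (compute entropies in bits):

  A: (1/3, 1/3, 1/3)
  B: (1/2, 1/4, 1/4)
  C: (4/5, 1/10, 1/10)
A

For a discrete distribution over n outcomes, entropy is maximized by the uniform distribution.

Computing entropies:
H(A) = 1.5850 bits
H(B) = 1.5000 bits
H(C) = 0.9219 bits

The uniform distribution (where all probabilities equal 1/3) achieves the maximum entropy of log_2(3) = 1.5850 bits.

Distribution A has the highest entropy.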